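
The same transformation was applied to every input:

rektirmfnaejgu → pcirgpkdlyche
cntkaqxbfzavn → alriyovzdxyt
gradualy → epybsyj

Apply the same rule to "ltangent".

What's happening: shift every letter 2 places backward in the alphabet (wrapping around), then delete the last character.
Starting from "ltangent": after the first operation, "jryleclr"; after the second, "jrylecl".
(Check on "gradualy": → "epybsyjw" → "epybsyj" ✓)

jrylecl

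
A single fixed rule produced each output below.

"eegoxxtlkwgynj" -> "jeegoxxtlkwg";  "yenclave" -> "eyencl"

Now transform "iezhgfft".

Each output is the input with this applied: move the last 3 characters to the front (rotate right by 3), then delete the first 2 characters.
On "iezhgfft": the first step gives "fftiezhg", and the second then gives "tiezhg".

tiezhg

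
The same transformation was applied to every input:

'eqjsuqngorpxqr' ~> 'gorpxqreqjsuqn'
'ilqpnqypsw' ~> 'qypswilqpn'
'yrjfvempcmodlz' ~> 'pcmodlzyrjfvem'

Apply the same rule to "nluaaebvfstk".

bvfstknluaae

Looking at the pairs, the operation is to swap the front and back halves of the string.
Doing the same to "nluaaebvfstk": "bvfstknluaae".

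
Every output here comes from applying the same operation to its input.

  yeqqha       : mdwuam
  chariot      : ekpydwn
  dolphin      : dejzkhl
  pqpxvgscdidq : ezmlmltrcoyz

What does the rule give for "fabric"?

The pattern: move the last 3 characters to the front (rotate right by 3), then shift every letter 4 places backward in the alphabet (wrapping around).
"fabric" → "neybwx".
(Check on "chariot": → "iotchar" → "ekpydwn" ✓)

neybwx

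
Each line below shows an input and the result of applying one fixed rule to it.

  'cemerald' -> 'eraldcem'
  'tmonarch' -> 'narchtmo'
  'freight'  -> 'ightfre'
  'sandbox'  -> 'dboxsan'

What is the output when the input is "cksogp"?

ogpcks

Looking at the pairs, the operation is to move the first 3 characters to the end (rotate left by 3).
"cksogp" → "ogpcks".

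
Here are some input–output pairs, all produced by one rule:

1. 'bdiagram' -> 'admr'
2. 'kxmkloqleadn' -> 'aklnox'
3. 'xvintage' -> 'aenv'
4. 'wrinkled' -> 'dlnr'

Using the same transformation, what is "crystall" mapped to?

In each case the input is transformed by: keep every other character starting from the second (positions 2nd, 4th, 6th, ...), then sort the characters into alphabetical order.
"crystall" → "rsal" → "alrs".

alrs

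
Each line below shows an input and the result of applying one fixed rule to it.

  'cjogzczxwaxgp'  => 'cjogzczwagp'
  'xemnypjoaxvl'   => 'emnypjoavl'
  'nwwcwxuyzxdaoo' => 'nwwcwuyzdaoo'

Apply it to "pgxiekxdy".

pgiekdy

What's happening: remove every "x".
Doing the same to "pgxiekxdy": "pgiekdy".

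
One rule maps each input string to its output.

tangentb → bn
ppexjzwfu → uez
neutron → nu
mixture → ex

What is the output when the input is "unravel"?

The rule is to move the last 3 characters to the front (rotate right by 3), then keep one character in every 3, starting at position 3 (positions 3rd, 6th, 9th, ...).
"unravel" → "velunra" → "lr".

lr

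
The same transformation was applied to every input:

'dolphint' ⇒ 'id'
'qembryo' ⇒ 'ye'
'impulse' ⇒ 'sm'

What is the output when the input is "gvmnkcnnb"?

Looking at the pairs, the operation is to move the first 3 characters to the end (rotate left by 3), then keep one character in every 3, starting at position 3 (positions 3rd, 6th, 9th, ...).
On "gvmnkcnnb": the first step gives "nkcnnbgvm", and the second then gives "cbm".

cbm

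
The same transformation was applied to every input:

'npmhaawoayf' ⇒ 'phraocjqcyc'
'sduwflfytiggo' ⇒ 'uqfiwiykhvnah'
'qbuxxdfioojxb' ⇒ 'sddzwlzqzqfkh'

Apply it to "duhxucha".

fcwjjezw

In each case the input is transformed by: shift every letter 2 places forward in the alphabet (wrapping around), then take characters alternately from the front and the back (1st, last, 2nd, 2nd-last, ...).
Working it through for "duhxucha": intermediate "fwjzwejc", final "fcwjjezw".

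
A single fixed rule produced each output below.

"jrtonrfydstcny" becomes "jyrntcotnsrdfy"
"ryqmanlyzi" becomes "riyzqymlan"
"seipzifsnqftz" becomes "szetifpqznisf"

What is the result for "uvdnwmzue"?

uevudznmw

The pattern: take characters alternately from the front and the back (1st, last, 2nd, 2nd-last, ...).
Applying that to "uvdnwmzue" gives "uevudznmw".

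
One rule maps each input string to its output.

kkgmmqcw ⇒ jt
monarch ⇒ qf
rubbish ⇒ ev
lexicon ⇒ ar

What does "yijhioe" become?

The transformation: shift every letter 3 places forward in the alphabet (wrapping around), then keep one character in every 3, starting at position 3 (positions 3rd, 6th, 9th, ...).
"yijhioe" → "blmklrh" → "mr".
(Check on "lexicon": → "ohalfrq" → "ar" ✓)

mr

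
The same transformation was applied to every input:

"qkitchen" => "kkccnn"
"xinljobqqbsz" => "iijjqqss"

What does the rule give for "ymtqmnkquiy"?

Looking at the pairs, the operation is to keep one character in every 3, starting at position 2 (positions 2nd, 5th, 8th, ...), then double every character.
Working it through for "ymtqmnkquiy": intermediate "mmqy", final "mmmmqqyy".

mmmmqqyy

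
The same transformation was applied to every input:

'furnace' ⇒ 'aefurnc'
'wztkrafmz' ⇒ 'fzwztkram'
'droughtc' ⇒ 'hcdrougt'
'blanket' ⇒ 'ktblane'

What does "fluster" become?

The pattern: move the last 2 characters to the front (rotate right by 2), then swap the first and last characters.
Applying both steps to "fluster": "erflust", then "trfluse".

trfluse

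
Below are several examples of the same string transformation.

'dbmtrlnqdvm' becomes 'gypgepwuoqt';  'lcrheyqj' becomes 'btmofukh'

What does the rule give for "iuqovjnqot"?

Each output is the input with this applied: shift every letter 3 places forward in the alphabet (wrapping around), then move the last 3 characters to the front (rotate right by 3).
For "iuqovjnqot", step one produces "lxtrymqtrw"; step two turns that into "trwlxtrymq".
(Check on "lcrheyqj": → "ofukhbtm" → "btmofukh" ✓)

trwlxtrymq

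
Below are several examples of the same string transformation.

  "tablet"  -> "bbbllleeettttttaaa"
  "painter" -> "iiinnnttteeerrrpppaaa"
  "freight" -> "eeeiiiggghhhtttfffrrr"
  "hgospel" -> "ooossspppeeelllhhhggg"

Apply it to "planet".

Rule — move the first 2 characters to the end (rotate left by 2), then repeat every character 3 times.
For "planet", step one produces "anetpl"; step two turns that into "aaannneeetttppplll".

aaannneeetttppplll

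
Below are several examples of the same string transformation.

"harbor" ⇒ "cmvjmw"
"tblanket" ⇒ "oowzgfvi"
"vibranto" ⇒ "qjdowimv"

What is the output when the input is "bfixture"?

In each case the input is transformed by: shift every letter 5 places backward in the alphabet (wrapping around), then take characters alternately from the front and the back (1st, last, 2nd, 2nd-last, ...).
Starting from "bfixture": after the first operation, "wadsopmz"; after the second, "wzamdpso".

wzamdpso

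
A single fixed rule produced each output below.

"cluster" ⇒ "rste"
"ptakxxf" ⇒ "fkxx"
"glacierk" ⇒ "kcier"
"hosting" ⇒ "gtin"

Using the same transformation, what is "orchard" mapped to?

Each output is the input with this applied: delete the first 3 characters, then move the last character to the front.
Applying that to "orchard" gives "dhar".

dhar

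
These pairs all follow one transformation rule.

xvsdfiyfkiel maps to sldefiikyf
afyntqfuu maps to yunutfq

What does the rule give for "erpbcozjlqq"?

What's happening: delete the first 2 characters, then take characters alternately from the front and the back (1st, last, 2nd, 2nd-last, ...).
On "erpbcozjlqq": the first step gives "pbcozjlqq", and the second then gives "pqbqclojz".

pqbqclojz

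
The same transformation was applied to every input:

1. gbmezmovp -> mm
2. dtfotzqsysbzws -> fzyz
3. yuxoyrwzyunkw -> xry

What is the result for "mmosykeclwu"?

The transformation: delete the last 2 characters, then keep one character in every 3, starting at position 3 (positions 3rd, 6th, 9th, ...).
"mmosykeclwu" → "mmosykecl" → "okl".

okl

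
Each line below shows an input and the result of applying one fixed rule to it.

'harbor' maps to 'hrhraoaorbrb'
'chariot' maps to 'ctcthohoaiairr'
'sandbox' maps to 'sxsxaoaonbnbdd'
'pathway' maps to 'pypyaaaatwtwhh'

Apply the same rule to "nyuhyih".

In each case the input is transformed by: double every character, then take characters alternately from the front and the back (1st, last, 2nd, 2nd-last, ...).
Working it through for "nyuhyih": intermediate "nnyyuuhhyyiihh", final "nhnhyiyiuyuyhh".

nhnhyiyiuyuyhh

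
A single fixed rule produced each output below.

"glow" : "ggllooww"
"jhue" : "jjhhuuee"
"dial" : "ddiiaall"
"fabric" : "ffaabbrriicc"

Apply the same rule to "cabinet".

ccaabbiinneett

Rule — double every character.
On "cabinet" that produces "ccaabbiinneett".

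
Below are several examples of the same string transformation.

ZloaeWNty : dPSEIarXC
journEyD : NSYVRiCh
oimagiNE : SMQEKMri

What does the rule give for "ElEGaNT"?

The pattern: shift every letter 4 places forward in the alphabet (wrapping around), then flip the case of every letter.
Applying both steps to "ElEGaNT": "IpIKeRX", then "iPikErx".

iPikErx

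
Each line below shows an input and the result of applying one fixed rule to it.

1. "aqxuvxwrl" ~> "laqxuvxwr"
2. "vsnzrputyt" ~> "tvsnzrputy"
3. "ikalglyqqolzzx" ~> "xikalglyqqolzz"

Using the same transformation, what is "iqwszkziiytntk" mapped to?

Rule — move the last character to the front.
For "iqwszkziiytntk" the result is "kiqwszkziiytnt".

kiqwszkziiytnt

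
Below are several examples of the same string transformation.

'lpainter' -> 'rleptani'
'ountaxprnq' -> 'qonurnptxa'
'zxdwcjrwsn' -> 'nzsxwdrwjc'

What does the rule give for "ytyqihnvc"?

cyvtnyhqi

Looking at the pairs, the operation is to take characters alternately from the front and the back (1st, last, 2nd, 2nd-last, ...), then swap each adjacent pair of characters (1↔2, 3↔4, ...).
For "ytyqihnvc", step one produces "yctvynqhi"; step two turns that into "cyvtnyhqi".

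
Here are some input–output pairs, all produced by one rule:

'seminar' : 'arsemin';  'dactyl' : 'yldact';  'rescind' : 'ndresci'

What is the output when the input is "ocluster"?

Looking at the pairs, the operation is to move the last 2 characters to the front (rotate right by 2).
On "ocluster" that produces "eroclust".

eroclust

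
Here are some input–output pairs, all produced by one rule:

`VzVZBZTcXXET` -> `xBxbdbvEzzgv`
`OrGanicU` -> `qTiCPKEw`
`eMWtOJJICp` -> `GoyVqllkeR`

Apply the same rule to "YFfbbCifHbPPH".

Looking at the pairs, the operation is to flip the case of every letter, then shift every letter 2 places forward in the alphabet (wrapping around).
Starting from "YFfbbCifHbPPH": after the first operation, "yfFBBcIFhBpph"; after the second, "ahHDDeKHjDrrj".

ahHDDeKHjDrrj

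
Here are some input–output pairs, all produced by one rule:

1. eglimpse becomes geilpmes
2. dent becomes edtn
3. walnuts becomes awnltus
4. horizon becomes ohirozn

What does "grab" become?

rgba

The rule is to swap each adjacent pair of characters (1↔2, 3↔4, ...).
Applying that to "grab" gives "rgba".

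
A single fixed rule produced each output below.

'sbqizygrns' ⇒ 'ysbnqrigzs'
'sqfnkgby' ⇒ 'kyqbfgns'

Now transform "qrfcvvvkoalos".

Looking at the pairs, the operation is to take characters alternately from the front and the back (1st, last, 2nd, 2nd-last, ...), then swap the first and last characters.
For "qrfcvvvkoalos", step one produces "qsroflcavovkv"; step two turns that into "vsroflcavovkq".
(Check on "sqfnkgby": → "syqbfgnk" → "kyqbfgns" ✓)

vsroflcavovkq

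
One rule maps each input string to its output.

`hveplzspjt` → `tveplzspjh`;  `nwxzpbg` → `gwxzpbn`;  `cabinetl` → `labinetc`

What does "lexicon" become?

What's happening: swap the first and last characters.
On "lexicon" that produces "nexicol".

nexicol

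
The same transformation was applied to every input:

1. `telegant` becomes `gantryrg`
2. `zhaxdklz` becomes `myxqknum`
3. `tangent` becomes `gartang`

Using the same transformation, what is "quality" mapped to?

Rule — shift every letter 13 places forward in the alphabet (wrapping around) — i.e. ROT13, then reverse the string.
Working it through for "quality": intermediate "dhnyvgl", final "lgvynhd".

lgvynhd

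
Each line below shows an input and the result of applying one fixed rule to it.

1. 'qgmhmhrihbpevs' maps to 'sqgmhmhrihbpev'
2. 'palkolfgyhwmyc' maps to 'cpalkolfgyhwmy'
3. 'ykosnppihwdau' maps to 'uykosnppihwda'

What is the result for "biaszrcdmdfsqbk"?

The transformation: move the last character to the front.
Doing the same to "biaszrcdmdfsqbk": "kbiaszrcdmdfsqb".

kbiaszrcdmdfsqb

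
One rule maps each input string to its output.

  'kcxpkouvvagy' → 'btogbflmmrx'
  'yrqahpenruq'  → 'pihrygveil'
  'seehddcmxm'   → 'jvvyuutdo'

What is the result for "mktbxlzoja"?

Rule — delete the last character, then shift every letter 9 places backward in the alphabet (wrapping around).
On "mktbxlzoja": the first step gives "mktbxlzoj", and the second then gives "dbksocqfa".
(Check on "yrqahpenruq": → "yrqahpenru" → "pihrygveil" ✓)

dbksocqfa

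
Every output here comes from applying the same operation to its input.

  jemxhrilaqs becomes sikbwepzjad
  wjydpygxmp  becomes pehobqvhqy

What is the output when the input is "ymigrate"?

What's happening: shift every letter 8 places backward in the alphabet (wrapping around), then move the last 3 characters to the front (rotate right by 3).
"ymigrate" → "qeayjslw" → "slwqeayj".

slwqeayj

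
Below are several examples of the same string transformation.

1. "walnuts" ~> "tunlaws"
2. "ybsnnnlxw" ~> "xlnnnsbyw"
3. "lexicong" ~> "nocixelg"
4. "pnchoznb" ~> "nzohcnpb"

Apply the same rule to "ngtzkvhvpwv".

Rule — move the last character to the front, then reverse the string.
Applying both steps to "ngtzkvhvpwv": "vngtzkvhvpw", then "wpvhvkztgnv".

wpvhvkztgnv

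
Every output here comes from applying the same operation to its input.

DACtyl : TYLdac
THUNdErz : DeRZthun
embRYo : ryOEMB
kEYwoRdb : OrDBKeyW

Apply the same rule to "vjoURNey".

In each case the input is transformed by: flip the case of every letter, then swap the front and back halves of the string.
Working it through for "vjoURNey": intermediate "VJOurnEY", final "rnEYVJOu".
(Check on "DACtyl": → "dacTYL" → "TYLdac" ✓)

rnEYVJOu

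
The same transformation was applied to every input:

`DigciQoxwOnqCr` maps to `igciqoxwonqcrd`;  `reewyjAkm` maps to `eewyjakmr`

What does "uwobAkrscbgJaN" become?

wobakrscbgjanu

In each case the input is transformed by: move the first character to the end, then convert every letter to lowercase.
Starting from "uwobAkrscbgJaN": after the first operation, "wobAkrscbgJaNu"; after the second, "wobakrscbgjanu".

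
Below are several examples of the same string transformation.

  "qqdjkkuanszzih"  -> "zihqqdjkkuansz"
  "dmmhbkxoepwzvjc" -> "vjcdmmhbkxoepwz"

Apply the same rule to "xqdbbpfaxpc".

Rule — move the last 3 characters to the front (rotate right by 3).
So "xqdbbpfaxpc" becomes "xpcxqdbbpfa".

xpcxqdbbpfa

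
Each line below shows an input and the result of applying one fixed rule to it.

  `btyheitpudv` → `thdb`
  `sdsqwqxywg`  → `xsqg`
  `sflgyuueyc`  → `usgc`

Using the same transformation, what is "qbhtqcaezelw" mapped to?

In each case the input is transformed by: keep one character in every 3, starting at position 1 (positions 1st, 4th, 7th, ...), then sort the characters into reverse alphabetical order.
Doing the same to "qbhtqcaezelw": "tqea".

tqea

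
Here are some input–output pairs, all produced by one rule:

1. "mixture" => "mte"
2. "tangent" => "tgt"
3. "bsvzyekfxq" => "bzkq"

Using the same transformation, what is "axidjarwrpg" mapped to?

Looking at the pairs, the operation is to keep one character in every 3, starting at position 1 (positions 1st, 4th, 7th, ...).
Applying that to "axidjarwrpg" gives "adrp".

adrp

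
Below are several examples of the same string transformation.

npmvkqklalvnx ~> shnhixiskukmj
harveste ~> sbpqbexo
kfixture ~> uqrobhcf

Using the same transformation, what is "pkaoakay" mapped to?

Rule — shift every letter 3 places backward in the alphabet (wrapping around), then move the first 3 characters to the end (rotate left by 3).
On "pkaoakay" that produces "lxhxvmhx".

lxhxvmhx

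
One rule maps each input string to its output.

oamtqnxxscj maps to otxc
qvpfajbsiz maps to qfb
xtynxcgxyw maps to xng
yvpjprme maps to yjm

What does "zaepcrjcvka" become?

zpjk

In each case the input is transformed by: delete the last character, then keep one character in every 3, starting at position 1 (positions 1st, 4th, 7th, ...).
Starting from "zaepcrjcvka": after the first operation, "zaepcrjcvk"; after the second, "zpjk".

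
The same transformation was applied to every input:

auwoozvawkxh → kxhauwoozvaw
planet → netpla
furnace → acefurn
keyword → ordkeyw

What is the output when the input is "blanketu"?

etublank

Looking at the pairs, the operation is to move the last 3 characters to the front (rotate right by 3).
"blanketu" → "etublank".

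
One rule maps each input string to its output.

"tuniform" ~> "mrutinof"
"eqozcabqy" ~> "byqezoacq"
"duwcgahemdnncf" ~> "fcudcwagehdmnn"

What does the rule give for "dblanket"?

tebdalkn

Looking at the pairs, the operation is to swap each adjacent pair of characters (1↔2, 3↔4, ...), then move the last 2 characters to the front (rotate right by 2).
Working it through for "dblanket": intermediate "bdalknte", final "tebdalkn".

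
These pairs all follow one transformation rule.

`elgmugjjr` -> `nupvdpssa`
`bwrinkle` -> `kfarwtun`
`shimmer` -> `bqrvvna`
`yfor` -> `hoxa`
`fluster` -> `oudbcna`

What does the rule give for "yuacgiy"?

Each output is the input with this applied: shift every letter 9 places forward in the alphabet (wrapping around).
For "yuacgiy" the result is "hdjlprh".

hdjlprh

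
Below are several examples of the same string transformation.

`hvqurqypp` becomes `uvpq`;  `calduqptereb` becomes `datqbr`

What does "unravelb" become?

The transformation: keep every other character starting from the second (positions 2nd, 4th, 6th, ...), then swap each adjacent pair of characters (1↔2, 3↔4, ...).
Working it through for "unravelb": intermediate "naeb", final "anbe".

anbe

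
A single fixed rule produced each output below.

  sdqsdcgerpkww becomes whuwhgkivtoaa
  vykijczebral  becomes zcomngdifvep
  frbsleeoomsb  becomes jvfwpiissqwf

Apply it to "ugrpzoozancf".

Each output is the input with this applied: shift every letter 4 places forward in the alphabet (wrapping around).
For "ugrpzoozancf" the result is "ykvtdssdergj".

ykvtdssdergj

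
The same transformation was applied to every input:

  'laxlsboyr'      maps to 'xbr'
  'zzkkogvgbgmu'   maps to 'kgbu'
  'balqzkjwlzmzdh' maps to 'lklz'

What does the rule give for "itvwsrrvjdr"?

vrj

Looking at the pairs, the operation is to keep one character in every 3, starting at position 3 (positions 3rd, 6th, 9th, ...).
For "itvwsrrvjdr" the result is "vrj".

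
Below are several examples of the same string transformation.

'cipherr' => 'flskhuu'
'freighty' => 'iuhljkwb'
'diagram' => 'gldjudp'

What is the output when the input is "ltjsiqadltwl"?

owmvltdgowzo

In each case the input is transformed by: shift every letter 3 places forward in the alphabet (wrapping around).
"ltjsiqadltwl" → "owmvltdgowzo".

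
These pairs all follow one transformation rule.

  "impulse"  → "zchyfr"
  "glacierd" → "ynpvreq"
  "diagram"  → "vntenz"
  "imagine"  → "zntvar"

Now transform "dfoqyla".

The pattern: shift every letter 13 places forward in the alphabet (wrapping around) — i.e. ROT13, then delete the first character.
Applying both steps to "dfoqyla": "qsbdlyn", then "sbdlyn".

sbdlyn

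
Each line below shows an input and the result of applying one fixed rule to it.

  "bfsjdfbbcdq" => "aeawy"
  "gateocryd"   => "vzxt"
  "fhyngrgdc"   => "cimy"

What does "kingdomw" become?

dbjr

Rule — shift every letter 5 places backward in the alphabet (wrapping around), then keep every other character starting from the second (positions 2nd, 4th, 6th, ...).
For "kingdomw", step one produces "fdibyjhr"; step two turns that into "dbjr".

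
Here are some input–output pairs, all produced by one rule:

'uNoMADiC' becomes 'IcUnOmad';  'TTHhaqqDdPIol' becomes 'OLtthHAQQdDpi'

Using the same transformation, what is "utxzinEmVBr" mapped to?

bRUTXZINeMv

The transformation: move the last 2 characters to the front (rotate right by 2), then flip the case of every letter.
For "utxzinEmVBr", step one produces "BrutxzinEmV"; step two turns that into "bRUTXZINeMv".
(Check on "TTHhaqqDdPIol": → "olTTHhaqqDdPI" → "OLtthHAQQdDpi" ✓)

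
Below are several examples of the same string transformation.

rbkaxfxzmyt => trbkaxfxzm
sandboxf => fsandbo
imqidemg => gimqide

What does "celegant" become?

tcelega

In each case the input is transformed by: move the last 2 characters to the front (rotate right by 2), then delete the first character.
On "celegant": the first step gives "ntcelega", and the second then gives "tcelega".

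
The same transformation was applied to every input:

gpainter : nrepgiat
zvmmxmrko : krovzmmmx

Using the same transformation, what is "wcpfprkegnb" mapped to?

The pattern: swap each adjacent pair of characters (1↔2, 3↔4, ...), then move the last 3 characters to the front (rotate right by 3).
Doing the same to "wcpfprkegnb": "ngbcwfprpek".

ngbcwfprpek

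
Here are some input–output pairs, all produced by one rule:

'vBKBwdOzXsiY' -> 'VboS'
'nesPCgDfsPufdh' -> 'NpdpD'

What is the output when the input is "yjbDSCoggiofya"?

YdOIY

What's happening: keep one character in every 3, starting at position 1 (positions 1st, 4th, 7th, ...), then flip the case of every letter.
"yjbDSCoggiofya" → "YdOIY".
(Check on "nesPCgDfsPufdh": → "nPDPd" → "NpdpD" ✓)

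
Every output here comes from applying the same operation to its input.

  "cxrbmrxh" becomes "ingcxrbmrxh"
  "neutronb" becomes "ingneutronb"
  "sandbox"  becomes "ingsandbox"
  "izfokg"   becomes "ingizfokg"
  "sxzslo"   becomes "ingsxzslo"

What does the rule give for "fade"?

The transformation: prepend "ing".
So "fade" becomes "ingfade".

ingfade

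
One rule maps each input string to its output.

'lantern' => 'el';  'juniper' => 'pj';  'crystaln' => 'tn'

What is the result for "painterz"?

tz

Each output is the input with this applied: move the first 2 characters to the end (rotate left by 2), then keep one character in every 3, starting at position 3 (positions 3rd, 6th, 9th, ...).
"painterz" → "interzpa" → "tz".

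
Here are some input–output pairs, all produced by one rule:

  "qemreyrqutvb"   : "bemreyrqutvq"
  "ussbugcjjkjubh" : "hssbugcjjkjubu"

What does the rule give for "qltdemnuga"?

Looking at the pairs, the operation is to swap the first and last characters.
"qltdemnuga" → "altdemnugq".

altdemnugq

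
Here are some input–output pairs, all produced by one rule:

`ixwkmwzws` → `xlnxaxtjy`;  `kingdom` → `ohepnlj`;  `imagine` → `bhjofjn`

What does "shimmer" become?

jnnfsti

The transformation: move the first 2 characters to the end (rotate left by 2), then shift every letter 1 place forward in the alphabet (wrapping around).
For "shimmer", step one produces "immersh"; step two turns that into "jnnfsti".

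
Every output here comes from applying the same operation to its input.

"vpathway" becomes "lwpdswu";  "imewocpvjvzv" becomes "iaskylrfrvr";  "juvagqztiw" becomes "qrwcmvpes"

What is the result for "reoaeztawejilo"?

akwavpwsafehk

In each case the input is transformed by: delete the first character, then shift every letter 4 places backward in the alphabet (wrapping around).
On "reoaeztawejilo": the first step gives "eoaeztawejilo", and the second then gives "akwavpwsafehk".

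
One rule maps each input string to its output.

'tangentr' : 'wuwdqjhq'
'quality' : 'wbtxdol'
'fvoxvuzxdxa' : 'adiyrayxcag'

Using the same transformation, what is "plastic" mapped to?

The rule is to shift every letter 3 places forward in the alphabet (wrapping around), then move the last 2 characters to the front (rotate right by 2).
Doing the same to "plastic": "lfsodvw".

lfsodvw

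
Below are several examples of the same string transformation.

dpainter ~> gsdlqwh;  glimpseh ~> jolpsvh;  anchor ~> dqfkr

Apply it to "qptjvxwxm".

The pattern: delete the last character, then shift every letter 3 places forward in the alphabet (wrapping around).
Starting from "qptjvxwxm": after the first operation, "qptjvxwx"; after the second, "tswmyaza".
(Check on "dpainter": → "dpainte" → "gsdlqwh" ✓)

tswmyaza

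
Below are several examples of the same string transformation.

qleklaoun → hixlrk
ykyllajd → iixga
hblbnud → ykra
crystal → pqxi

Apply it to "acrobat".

Looking at the pairs, the operation is to shift every letter 3 places backward in the alphabet (wrapping around), then delete the first 3 characters.
Applying both steps to "acrobat": "xzolyxq", then "lyxq".

lyxq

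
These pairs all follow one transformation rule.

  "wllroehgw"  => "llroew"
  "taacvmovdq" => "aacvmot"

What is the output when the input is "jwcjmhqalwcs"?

Each output is the input with this applied: delete the last 3 characters, then move the first character to the end.
For "jwcjmhqalwcs" the result is "wcjmhqalj".

wcjmhqalj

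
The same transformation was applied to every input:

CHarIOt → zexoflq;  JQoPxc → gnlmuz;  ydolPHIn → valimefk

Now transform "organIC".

Rule — shift every letter 3 places backward in the alphabet (wrapping around), then convert every letter to lowercase.
On "organIC": the first step gives "lodxkFZ", and the second then gives "lodxkfz".

lodxkfz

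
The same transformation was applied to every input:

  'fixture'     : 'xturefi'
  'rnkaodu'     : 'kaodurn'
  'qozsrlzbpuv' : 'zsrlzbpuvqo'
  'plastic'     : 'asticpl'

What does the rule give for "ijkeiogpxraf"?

Rule — move the first 2 characters to the end (rotate left by 2).
So "ijkeiogpxraf" becomes "keiogpxrafij".

keiogpxrafij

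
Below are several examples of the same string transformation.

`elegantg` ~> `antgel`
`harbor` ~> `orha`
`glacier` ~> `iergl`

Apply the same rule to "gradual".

ualgr

What's happening: move the first 2 characters to the end (rotate left by 2), then delete the first 2 characters.
"gradual" → "adualgr" → "ualgr".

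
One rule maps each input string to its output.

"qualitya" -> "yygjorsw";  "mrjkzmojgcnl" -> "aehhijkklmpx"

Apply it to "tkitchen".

The transformation: sort the characters into alphabetical order, then shift every letter 2 places backward in the alphabet (wrapping around).
On "tkitchen": the first step gives "cehikntt", and the second then gives "acfgilrr".

acfgilrr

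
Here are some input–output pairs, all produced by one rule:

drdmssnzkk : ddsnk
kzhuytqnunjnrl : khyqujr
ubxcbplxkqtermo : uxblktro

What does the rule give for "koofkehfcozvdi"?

The transformation: keep every other character starting from the first (positions 1st, 3rd, 5th, ...).
On "koofkehfcozvdi" that produces "kokhczd".

kokhczd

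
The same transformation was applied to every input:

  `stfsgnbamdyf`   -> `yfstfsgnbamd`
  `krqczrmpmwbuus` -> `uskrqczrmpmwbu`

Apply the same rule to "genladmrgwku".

In each case the input is transformed by: move the last 2 characters to the front (rotate right by 2).
On "genladmrgwku" that produces "kugenladmrgw".

kugenladmrgw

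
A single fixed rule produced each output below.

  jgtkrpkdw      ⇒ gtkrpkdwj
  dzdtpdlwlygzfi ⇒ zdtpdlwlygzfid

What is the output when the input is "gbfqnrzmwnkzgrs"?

What's happening: move the first character to the end.
Applying that to "gbfqnrzmwnkzgrs" gives "bfqnrzmwnkzgrsg".

bfqnrzmwnkzgrsg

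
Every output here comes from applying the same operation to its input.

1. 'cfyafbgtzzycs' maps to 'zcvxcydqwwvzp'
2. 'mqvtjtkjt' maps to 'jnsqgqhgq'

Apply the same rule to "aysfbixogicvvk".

Rule — shift every letter 3 places backward in the alphabet (wrapping around).
On "aysfbixogicvvk" that produces "xvpcyfuldfzssh".

xvpcyfuldfzssh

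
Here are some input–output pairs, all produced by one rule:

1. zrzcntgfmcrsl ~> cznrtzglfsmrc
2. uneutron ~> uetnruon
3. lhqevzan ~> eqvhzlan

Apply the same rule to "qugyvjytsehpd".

In each case the input is transformed by: move the first 3 characters to the end (rotate left by 3), then take characters alternately from the front and the back (1st, last, 2nd, 2nd-last, ...).
Applying both steps to "qugyvjytsehpd": "yvjytsehpdqug", then "ygvujqydtpshe".

ygvujqydtpshe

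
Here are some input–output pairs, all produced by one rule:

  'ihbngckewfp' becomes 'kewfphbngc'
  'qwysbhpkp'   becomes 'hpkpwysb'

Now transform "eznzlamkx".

What's happening: delete the first character, then swap the front and back halves of the string.
For "eznzlamkx" the result is "amkxznzl".

amkxznzl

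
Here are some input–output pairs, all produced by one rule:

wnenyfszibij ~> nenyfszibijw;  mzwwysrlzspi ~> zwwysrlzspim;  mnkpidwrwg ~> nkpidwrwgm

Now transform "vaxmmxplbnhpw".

axmmxplbnhpwv

Each output is the input with this applied: move the first character to the end.
For "vaxmmxplbnhpw" the result is "axmmxplbnhpwv".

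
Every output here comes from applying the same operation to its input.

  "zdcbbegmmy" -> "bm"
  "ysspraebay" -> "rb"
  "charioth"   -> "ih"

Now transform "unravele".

Looking at the pairs, the operation is to keep one character in every 3, starting at position 2 (positions 2nd, 5th, 8th, ...), then delete the first character.
Working it through for "unravele": intermediate "nve", final "ve".

ve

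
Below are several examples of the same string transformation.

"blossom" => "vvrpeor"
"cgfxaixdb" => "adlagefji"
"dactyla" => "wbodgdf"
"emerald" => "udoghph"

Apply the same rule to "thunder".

The rule is to move the first 3 characters to the end (rotate left by 3), then shift every letter 3 places forward in the alphabet (wrapping around).
Starting from "thunder": after the first operation, "nderthu"; after the second, "qghuwkx".
(Check on "cgfxaixdb": → "xaixdbcgf" → "adlagefji" ✓)

qghuwkx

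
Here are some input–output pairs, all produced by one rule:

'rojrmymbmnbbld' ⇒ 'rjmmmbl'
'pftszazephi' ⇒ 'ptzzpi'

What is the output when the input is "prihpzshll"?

Looking at the pairs, the operation is to keep every other character starting from the first (positions 1st, 3rd, 5th, ...).
Doing the same to "prihpzshll": "pipsl".

pipsl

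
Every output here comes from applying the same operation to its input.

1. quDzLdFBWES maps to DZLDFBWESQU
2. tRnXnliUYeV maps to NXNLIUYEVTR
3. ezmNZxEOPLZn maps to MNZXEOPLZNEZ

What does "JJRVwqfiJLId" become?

RVWQFIJLIDJJ

What's happening: move the first 2 characters to the end (rotate left by 2), then convert every letter to uppercase.
On "JJRVwqfiJLId": the first step gives "RVwqfiJLIdJJ", and the second then gives "RVWQFIJLIDJJ".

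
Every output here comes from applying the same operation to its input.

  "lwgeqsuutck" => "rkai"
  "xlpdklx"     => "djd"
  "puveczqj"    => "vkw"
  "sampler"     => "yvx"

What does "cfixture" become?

The pattern: shift every letter 6 places forward in the alphabet (wrapping around), then keep one character in every 3, starting at position 1 (positions 1st, 4th, 7th, ...).
On "cfixture" that produces "idx".

idx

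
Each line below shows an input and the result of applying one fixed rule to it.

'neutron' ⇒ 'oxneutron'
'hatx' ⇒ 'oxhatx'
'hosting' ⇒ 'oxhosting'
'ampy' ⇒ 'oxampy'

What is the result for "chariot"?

Looking at the pairs, the operation is to prepend "ox".
Doing the same to "chariot": "oxchariot".

oxchariot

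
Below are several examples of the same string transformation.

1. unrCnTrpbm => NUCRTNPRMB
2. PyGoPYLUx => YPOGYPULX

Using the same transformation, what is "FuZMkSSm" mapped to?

UFMZSKMS

The transformation: swap each adjacent pair of characters (1↔2, 3↔4, ...), then convert every letter to uppercase.
For "FuZMkSSm", step one produces "uFMZSkmS"; step two turns that into "UFMZSKMS".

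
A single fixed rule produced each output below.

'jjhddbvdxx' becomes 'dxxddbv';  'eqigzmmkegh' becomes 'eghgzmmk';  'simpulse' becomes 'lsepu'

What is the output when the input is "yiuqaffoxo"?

oxoqaff

Each output is the input with this applied: delete the first 3 characters, then move the last 3 characters to the front (rotate right by 3).
On "yiuqaffoxo": the first step gives "qaffoxo", and the second then gives "oxoqaff".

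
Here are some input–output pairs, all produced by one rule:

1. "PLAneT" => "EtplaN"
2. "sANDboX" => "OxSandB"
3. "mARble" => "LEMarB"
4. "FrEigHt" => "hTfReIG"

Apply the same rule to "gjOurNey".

In each case the input is transformed by: flip the case of every letter, then move the last 2 characters to the front (rotate right by 2).
Working it through for "gjOurNey": intermediate "GJoURnEY", final "EYGJoURn".

EYGJoURn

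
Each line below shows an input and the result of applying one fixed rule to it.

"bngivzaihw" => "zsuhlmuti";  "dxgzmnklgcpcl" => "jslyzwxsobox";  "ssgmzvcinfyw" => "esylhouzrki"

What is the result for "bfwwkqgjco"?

In each case the input is transformed by: delete the first character, then shift every letter 12 places forward in the alphabet (wrapping around).
"bfwwkqgjco" → "fwwkqgjco" → "riiwcsvoa".

riiwcsvoa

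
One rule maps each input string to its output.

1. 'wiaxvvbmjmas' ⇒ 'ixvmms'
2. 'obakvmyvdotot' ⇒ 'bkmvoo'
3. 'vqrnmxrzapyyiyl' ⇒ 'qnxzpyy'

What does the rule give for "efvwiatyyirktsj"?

fwayiks

The rule is to keep every other character starting from the second (positions 2nd, 4th, 6th, ...).
Applying that to "efvwiatyyirktsj" gives "fwayiks".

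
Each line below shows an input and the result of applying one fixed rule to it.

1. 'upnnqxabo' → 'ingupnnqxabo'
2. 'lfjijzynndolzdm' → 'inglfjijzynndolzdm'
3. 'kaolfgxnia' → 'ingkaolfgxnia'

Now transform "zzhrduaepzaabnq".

ingzzhrduaepzaabnq

In each case the input is transformed by: prepend "ing".
On "zzhrduaepzaabnq" that produces "ingzzhrduaepzaabnq".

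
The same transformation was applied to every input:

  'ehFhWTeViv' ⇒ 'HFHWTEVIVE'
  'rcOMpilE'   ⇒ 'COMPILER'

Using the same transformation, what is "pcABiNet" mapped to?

What's happening: move the first character to the end, then convert every letter to uppercase.
Applying both steps to "pcABiNet": "cABiNetp", then "CABINETP".

CABINETP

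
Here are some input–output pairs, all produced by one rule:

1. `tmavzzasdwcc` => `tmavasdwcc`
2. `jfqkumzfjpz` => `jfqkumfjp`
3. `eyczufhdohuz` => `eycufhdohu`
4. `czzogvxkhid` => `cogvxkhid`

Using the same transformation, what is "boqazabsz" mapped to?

The rule is to remove every "z".
On "boqazabsz" that produces "boqaabs".

boqaabs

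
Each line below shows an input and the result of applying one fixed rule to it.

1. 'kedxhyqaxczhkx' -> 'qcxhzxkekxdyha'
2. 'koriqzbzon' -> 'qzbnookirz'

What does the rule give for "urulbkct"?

The rule is to swap each adjacent pair of characters (1↔2, 3↔4, ...), then swap the front and back halves of the string.
Starting from "urulbkct": after the first operation, "rulukbtc"; after the second, "kbtcrulu".

kbtcrulu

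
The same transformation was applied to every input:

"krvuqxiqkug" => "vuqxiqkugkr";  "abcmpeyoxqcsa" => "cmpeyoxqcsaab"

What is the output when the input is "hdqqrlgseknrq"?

qqrlgseknrqhd

Rule — move the first 2 characters to the end (rotate left by 2).
Applying that to "hdqqrlgseknrq" gives "qqrlgseknrqhd".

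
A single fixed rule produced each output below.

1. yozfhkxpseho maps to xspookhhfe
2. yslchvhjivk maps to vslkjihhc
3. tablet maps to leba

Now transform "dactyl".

What's happening: sort the characters into reverse alphabetical order, then delete the first 2 characters.
"dactyl" → "ldca".

ldca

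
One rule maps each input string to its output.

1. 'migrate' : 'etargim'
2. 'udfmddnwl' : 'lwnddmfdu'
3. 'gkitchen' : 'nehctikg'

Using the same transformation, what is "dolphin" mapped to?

The pattern: reverse the string.
"dolphin" → "nihplod".

nihplod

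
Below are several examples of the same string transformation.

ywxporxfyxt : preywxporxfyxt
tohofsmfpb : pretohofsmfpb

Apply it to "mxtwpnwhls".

premxtwpnwhls

The transformation: prepend "pre".
On "mxtwpnwhls" that produces "premxtwpnwhls".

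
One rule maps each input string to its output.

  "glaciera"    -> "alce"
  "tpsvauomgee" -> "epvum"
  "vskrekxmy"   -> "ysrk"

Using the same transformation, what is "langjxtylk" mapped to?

kagxy

In each case the input is transformed by: move the last 2 characters to the front (rotate right by 2), then keep every other character starting from the second (positions 2nd, 4th, 6th, ...).
For "langjxtylk" the result is "kagxy".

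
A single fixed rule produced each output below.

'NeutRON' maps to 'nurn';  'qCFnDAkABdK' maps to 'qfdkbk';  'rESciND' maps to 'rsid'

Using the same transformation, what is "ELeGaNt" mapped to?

Rule — keep every other character starting from the first (positions 1st, 3rd, 5th, ...), then convert every letter to lowercase.
On "ELeGaNt": the first step gives "Eeat", and the second then gives "eeat".

eeat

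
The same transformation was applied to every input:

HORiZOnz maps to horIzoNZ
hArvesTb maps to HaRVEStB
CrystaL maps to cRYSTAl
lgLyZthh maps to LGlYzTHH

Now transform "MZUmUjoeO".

mzuMuJOEo

In each case the input is transformed by: flip the case of every letter.
So "MZUmUjoeO" becomes "mzuMuJOEo".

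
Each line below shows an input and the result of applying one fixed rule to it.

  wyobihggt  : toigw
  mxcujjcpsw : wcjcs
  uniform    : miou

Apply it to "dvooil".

The rule is to swap the first and last characters, then keep every other character starting from the first (positions 1st, 3rd, 5th, ...).
On "dvooil" that produces "loi".

loi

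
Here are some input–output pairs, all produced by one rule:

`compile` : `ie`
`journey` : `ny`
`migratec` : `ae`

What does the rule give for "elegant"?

at

The pattern: keep every other character starting from the first (positions 1st, 3rd, 5th, ...), then delete the first 2 characters.
"elegant" → "eeat" → "at".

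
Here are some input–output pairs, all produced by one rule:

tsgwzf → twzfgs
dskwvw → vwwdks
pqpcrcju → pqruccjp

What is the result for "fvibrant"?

nrtvabfi

Each output is the input with this applied: sort the characters into alphabetical order, then swap the front and back halves of the string.
Applying that to "fvibrant" gives "nrtvabfi".
(Check on "dskwvw": → "dksvww" → "vwwdks" ✓)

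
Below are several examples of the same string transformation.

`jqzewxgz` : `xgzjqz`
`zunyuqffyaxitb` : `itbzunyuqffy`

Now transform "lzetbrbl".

rbllze

The rule is to move the last 3 characters to the front (rotate right by 3), then delete the last 2 characters.
Starting from "lzetbrbl": after the first operation, "rbllzetb"; after the second, "rbllze".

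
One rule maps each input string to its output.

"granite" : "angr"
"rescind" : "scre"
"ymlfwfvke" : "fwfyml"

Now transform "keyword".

What's happening: delete the last 3 characters, then swap the front and back halves of the string.
For "keyword", step one produces "keyw"; step two turns that into "ywke".

ywke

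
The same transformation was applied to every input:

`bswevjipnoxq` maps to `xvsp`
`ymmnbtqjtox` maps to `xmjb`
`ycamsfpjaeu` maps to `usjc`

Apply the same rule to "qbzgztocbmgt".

zgcb

The transformation: keep one character in every 3, starting at position 2 (positions 2nd, 5th, 8th, ...), then sort the characters into reverse alphabetical order.
"qbzgztocbmgt" → "bzcg" → "zgcb".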